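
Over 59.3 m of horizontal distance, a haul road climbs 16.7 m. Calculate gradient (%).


Formula: Gradient = rise / run * 100
Gradient = 16.7 / 59.3 * 100 = 28.2%

28.2


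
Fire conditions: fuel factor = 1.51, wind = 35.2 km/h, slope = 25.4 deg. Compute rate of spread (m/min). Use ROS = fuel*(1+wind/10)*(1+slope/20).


Formula: ROS = fuel * (1 + wind/10) * (1 + slope/20)
Wind factor = 1 + 35.2/10 = 4.52
Slope factor = 1 + 25.4/20 = 2.27
ROS = 1.51 * 4.52 * 2.27 = 15.49 m/min

15.49


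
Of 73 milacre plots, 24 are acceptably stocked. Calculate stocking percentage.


Formula: Stocking % = stocked plots / total plots * 100
Stocking = 24 / 73 * 100
Stocking = 0.3288 * 100 = 32.9%

32.9


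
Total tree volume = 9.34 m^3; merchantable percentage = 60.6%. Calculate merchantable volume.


Formula: MV = V_total * (merchantable_pct / 100)
Merchantable fraction = 60.6% / 100 = 0.606
MV = 9.34 m^3 * 0.606 = 5.66 m^3

5.66


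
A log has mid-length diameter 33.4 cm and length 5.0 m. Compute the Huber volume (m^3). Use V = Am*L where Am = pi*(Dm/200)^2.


Huber: V = Am * L,  Am = pi*(Dm/200)^2
Am = pi*(33.4/200)^2 = 0.087616 m^2
V = 0.087616*5.0 = 0.4381 m^3

0.4381


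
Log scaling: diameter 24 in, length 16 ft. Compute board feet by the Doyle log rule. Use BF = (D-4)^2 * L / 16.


Doyle: BF = (D - 4)^2 * L / 16
Adjusted diameter = 24 - 4 = 20 in
(D-4)^2 = 20^2 = 400
BF = 400 * 16 / 16 = 400 BF

400


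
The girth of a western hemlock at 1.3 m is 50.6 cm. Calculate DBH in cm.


Formula: DBH = C / pi
DBH = 50.6 / pi
pi = 3.14159...
DBH = 16.1 cm

16.1


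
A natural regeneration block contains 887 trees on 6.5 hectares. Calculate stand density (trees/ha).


Formula: Stand Density = N_trees / Area_ha
Density = 887 trees / 6.5 ha
Density = 136 trees/ha

136


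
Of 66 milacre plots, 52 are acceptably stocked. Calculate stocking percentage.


Formula: Stocking % = stocked plots / total plots * 100
Stocking = 52 / 66 * 100
Stocking = 0.7879 * 100 = 78.8%

78.8


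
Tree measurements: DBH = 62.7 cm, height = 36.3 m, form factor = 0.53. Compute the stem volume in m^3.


Formula: V = pi * (DBH/200)^2 * H * ff
Radius = DBH/200 = 62.7/200 = 0.3135 m
Radius^2 = 0.3135^2 = 0.09828225 m^2
V = pi * 0.09828225 * 36.3 * 0.53
V = 5.94 m^3

5.94


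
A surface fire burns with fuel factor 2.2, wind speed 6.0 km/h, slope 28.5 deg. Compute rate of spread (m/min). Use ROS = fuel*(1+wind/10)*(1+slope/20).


Formula: ROS = fuel * (1 + wind/10) * (1 + slope/20)
Wind factor = 1 + 6.0/10 = 1.6
Slope factor = 1 + 28.5/20 = 2.425
ROS = 2.2 * 1.6 * 2.425 = 8.54 m/min

8.54


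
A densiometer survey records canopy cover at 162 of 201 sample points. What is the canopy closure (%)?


Formula: Canopy closure = covered points / total points * 100
Closure = 162 / 201 * 100
Closure = 0.806 * 100 = 80.6%

80.6


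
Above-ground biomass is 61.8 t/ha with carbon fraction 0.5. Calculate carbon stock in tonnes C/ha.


Formula: Carbon Stock = Biomass * Carbon Fraction
C = 61.8 t/ha * 0.5
C = 30.9 t C/ha

30.9


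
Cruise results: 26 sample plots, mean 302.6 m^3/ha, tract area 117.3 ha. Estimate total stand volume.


Formula: Total Volume = Mean Volume per ha * Total Area
Total Volume = 302.6 m^3/ha * 117.3 ha
Total Volume = 35495 m^3

35495


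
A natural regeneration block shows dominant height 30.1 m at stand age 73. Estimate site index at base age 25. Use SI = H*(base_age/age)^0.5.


Formula: SI = H_dom * (base_age / age)^0.5
Age ratio = 25 / 73 = 0.34247
sqrt(age_ratio) = 0.58521
SI = 30.1 * 0.58521 = 17.6 m

17.6


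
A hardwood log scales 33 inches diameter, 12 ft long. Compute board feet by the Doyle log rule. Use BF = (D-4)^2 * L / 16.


Doyle: BF = (D - 4)^2 * L / 16
Adjusted diameter = 33 - 4 = 29 in
(D-4)^2 = 29^2 = 841
BF = 841 * 12 / 16 = 631 BF

631


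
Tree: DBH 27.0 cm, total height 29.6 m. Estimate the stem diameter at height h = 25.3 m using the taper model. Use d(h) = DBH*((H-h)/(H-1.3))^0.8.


Taper: d(h) = DBH * ((H - h) / (H - 1.3))^0.8
Numerator = H - h = 29.6 - 25.3 = 4.3 m
Denominator = H - 1.3 = 29.6 - 1.3 = 28.3 m
Ratio = 4.3 / 28.3 = 0.15194
d = 27.0 * 0.15194^0.8 = 6.0 cm

6.0


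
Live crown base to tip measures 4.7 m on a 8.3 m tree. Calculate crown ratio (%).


Formula: Crown Ratio = (Crown Length / Total Height) * 100
CR = (4.7 m / 8.3 m) * 100
CR = 0.5663 * 100 = 56.6%

56.6


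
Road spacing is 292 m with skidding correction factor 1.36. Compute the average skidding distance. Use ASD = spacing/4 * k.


Formula: ASD = (spacing / 4) * correction
Uncorrected distance = spacing / 4 = 292 / 4 = 73 m
ASD = 73 * 1.36 = 99 m

99


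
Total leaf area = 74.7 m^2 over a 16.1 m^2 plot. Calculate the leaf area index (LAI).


Formula: LAI = total leaf area / ground area  (dimensionless)
LAI = 74.7 m^2 / 16.1 m^2
LAI = 4.64

4.64


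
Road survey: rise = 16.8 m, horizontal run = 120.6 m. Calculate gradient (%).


Formula: Gradient = rise / run * 100
Gradient = 16.8 / 120.6 * 100 = 13.9%

13.9


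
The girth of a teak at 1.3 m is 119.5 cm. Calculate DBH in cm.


Formula: DBH = C / pi
DBH = 119.5 / pi
pi = 3.14159...
DBH = 38.0 cm

38.0


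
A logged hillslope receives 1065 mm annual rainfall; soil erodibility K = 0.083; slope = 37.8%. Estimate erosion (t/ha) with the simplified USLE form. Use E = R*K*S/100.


Formula: E = R * K * S / 100  (simplified USLE)
R * K = 1065 * 0.083 = 88.395
E = 88.395 * 37.8 / 100 = 33.41 t/ha

33.41


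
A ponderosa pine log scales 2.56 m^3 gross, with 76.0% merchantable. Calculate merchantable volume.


Formula: MV = V_total * (merchantable_pct / 100)
Merchantable fraction = 76.0% / 100 = 0.76
MV = 2.56 m^3 * 0.76 = 1.946 m^3

1.946


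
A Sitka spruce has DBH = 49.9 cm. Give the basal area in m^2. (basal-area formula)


Formula: BA = pi * (DBH/2)^2 / 10000  (cm^2 to m^2)
Radius = DBH/2 = 49.9/2 = 24.95 cm
BA = pi * 24.95^2 / 10000
   = 1955.6493 cm^2 / 10000
   = 0.1956 m^2

0.1956


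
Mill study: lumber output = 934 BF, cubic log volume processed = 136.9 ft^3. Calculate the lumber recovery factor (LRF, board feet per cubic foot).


Formula: LRF = Lumber Output (BF) / Log Input (ft^3)
LRF = 934 BF / 136.9 ft^3
LRF = 6.82 BF/ft^3

6.82


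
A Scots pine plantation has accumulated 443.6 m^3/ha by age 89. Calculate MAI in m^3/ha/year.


Formula: MAI = Total Volume / Stand Age
MAI = 443.6 m^3/ha / 89 years
MAI = 4.98 m^3/ha/year

4.98


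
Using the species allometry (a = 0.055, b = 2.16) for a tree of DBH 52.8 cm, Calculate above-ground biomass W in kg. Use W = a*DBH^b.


Formula: W = a * DBH^b  (allometric power law)
DBH^b = 52.8^2.16 = 5258.8317
W = 0.055 * 5258.8317 = 289.2 kg

289.2


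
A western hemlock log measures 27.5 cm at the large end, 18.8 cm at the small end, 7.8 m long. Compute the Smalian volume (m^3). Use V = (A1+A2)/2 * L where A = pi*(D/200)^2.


Smalian: V = (A1 + A2)/2 * L,  A = pi*(D/200)^2
A1 = pi*(27.5/200)^2 = 0.059396 m^2
A2 = pi*(18.8/200)^2 = 0.027759 m^2
V = (0.059396+0.027759)/2*7.8 = 0.3399 m^3

0.3399


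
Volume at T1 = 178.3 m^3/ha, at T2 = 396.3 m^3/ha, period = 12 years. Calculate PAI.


Formula: PAI = (V_T2 - V_T1) / (T2 - T1)
Volume increment = 396.3 - 178.3 = 218.0 m^3/ha
PAI = 218.0 / 12 = 18.17 m^3/ha/year

18.17


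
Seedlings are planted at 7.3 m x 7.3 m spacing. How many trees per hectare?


Formula: TPH = 10000 m^2/ha / (spacing_x * spacing_y)
Area per tree = 7.3 m * 7.3 m = 53.29 m^2
TPH = 10000 / 53.29 = 188 trees/ha

188


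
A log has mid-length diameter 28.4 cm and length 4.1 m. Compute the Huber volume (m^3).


Huber: V = Am * L,  Am = pi*(Dm/200)^2
Am = pi*(28.4/200)^2 = 0.063347 m^2
V = 0.063347*4.1 = 0.2597 m^3

0.2597


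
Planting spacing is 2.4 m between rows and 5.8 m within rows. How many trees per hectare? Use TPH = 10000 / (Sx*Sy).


Formula: TPH = 10000 m^2/ha / (spacing_x * spacing_y)
Area per tree = 2.4 m * 5.8 m = 13.92 m^2
TPH = 10000 / 13.92 = 718 trees/ha

718


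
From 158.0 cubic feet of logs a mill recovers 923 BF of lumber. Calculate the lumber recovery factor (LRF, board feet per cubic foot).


Formula: LRF = Lumber Output (BF) / Log Input (ft^3)
LRF = 923 BF / 158.0 ft^3
LRF = 5.84 BF/ft^3

5.84


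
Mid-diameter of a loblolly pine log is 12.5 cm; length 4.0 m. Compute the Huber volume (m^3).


Huber: V = Am * L,  Am = pi*(Dm/200)^2
Am = pi*(12.5/200)^2 = 0.012272 m^2
V = 0.012272*4.0 = 0.0491 m^3

0.0491


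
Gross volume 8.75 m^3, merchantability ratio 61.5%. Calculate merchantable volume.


Formula: MV = V_total * (merchantable_pct / 100)
Merchantable fraction = 61.5% / 100 = 0.615
MV = 8.75 m^3 * 0.615 = 5.381 m^3

5.381


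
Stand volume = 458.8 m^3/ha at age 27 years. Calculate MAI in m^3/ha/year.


Formula: MAI = Total Volume / Stand Age
MAI = 458.8 m^3/ha / 27 years
MAI = 16.99 m^3/ha/year

16.99


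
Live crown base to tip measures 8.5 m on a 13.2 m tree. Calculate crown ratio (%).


Formula: Crown Ratio = (Crown Length / Total Height) * 100
CR = (8.5 m / 13.2 m) * 100
CR = 0.6439 * 100 = 64.4%

64.4


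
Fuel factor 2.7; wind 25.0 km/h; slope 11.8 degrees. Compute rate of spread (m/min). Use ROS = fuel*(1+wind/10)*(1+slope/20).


Formula: ROS = fuel * (1 + wind/10) * (1 + slope/20)
Wind factor = 1 + 25.0/10 = 3.5
Slope factor = 1 + 11.8/20 = 1.59
ROS = 2.7 * 3.5 * 1.59 = 15.03 m/min

15.03


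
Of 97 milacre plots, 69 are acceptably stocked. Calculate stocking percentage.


Formula: Stocking % = stocked plots / total plots * 100
Stocking = 69 / 97 * 100
Stocking = 0.7113 * 100 = 71.1%

71.1


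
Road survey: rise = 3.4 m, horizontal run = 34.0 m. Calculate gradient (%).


Formula: Gradient = rise / run * 100
Gradient = 3.4 / 34.0 * 100 = 10.0%

10.0


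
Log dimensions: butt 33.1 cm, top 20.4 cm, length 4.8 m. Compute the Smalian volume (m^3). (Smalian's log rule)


Smalian: V = (A1 + A2)/2 * L,  A = pi*(D/200)^2
A1 = pi*(33.1/200)^2 = 0.086049 m^2
A2 = pi*(20.4/200)^2 = 0.032685 m^2
V = (0.086049+0.032685)/2*4.8 = 0.285 m^3

0.285


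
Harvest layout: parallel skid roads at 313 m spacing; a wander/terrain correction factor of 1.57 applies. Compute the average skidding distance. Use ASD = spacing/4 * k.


Formula: ASD = (spacing / 4) * correction
Uncorrected distance = spacing / 4 = 313 / 4 = 78.25 m
ASD = 78.25 * 1.57 = 123 m

123


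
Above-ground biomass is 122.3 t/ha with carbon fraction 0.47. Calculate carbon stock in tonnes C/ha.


Formula: Carbon Stock = Biomass * Carbon Fraction
C = 122.3 t/ha * 0.47
C = 57.5 t C/ha

57.5


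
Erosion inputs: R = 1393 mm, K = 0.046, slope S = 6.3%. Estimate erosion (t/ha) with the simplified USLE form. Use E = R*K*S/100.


Formula: E = R * K * S / 100  (simplified USLE)
R * K = 1393 * 0.046 = 64.078
E = 64.078 * 6.3 / 100 = 4.04 t/ha

4.04


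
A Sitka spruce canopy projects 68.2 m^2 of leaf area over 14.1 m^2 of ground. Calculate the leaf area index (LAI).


Formula: LAI = total leaf area / ground area  (dimensionless)
LAI = 68.2 m^2 / 14.1 m^2
LAI = 4.84

4.84


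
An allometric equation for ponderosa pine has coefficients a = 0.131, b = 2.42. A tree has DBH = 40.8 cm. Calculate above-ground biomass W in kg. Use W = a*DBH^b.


Formula: W = a * DBH^b  (allometric power law)
DBH^b = 40.8^2.42 = 7903.1021
W = 0.131 * 7903.1021 = 1035.3 kg

1035.3


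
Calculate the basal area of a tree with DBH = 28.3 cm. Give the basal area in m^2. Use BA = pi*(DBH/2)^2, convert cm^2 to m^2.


Formula: BA = pi * (DBH/2)^2 / 10000  (cm^2 to m^2)
Radius = DBH/2 = 28.3/2 = 14.15 cm
BA = pi * 14.15^2 / 10000
   = 629.0175 cm^2 / 10000
   = 0.0629 m^2

0.0629


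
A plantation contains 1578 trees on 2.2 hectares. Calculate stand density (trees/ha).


Formula: Stand Density = N_trees / Area_ha
Density = 1578 trees / 2.2 ha
Density = 717 trees/ha

717


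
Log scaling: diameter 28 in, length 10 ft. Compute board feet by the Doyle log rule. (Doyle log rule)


Doyle: BF = (D - 4)^2 * L / 16
Adjusted diameter = 28 - 4 = 24 in
(D-4)^2 = 24^2 = 576
BF = 576 * 10 / 16 = 360 BF

360


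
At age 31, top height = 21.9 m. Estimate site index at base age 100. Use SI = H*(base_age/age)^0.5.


Formula: SI = H_dom * (base_age / age)^0.5
Age ratio = 100 / 31 = 3.22581
sqrt(age_ratio) = 1.79605
SI = 21.9 * 1.79605 = 39.3 m

39.3


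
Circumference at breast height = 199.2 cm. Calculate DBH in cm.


Formula: DBH = C / pi
DBH = 199.2 / pi
pi = 3.14159...
DBH = 63.4 cm

63.4


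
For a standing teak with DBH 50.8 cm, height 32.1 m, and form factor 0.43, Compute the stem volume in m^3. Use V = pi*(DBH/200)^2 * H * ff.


Formula: V = pi * (DBH/200)^2 * H * ff
Radius = DBH/200 = 50.8/200 = 0.254 m
Radius^2 = 0.254^2 = 0.064516 m^2
V = pi * 0.064516 * 32.1 * 0.43
V = 2.798 m^3

2.798


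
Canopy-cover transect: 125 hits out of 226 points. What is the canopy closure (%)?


Formula: Canopy closure = covered points / total points * 100
Closure = 125 / 226 * 100
Closure = 0.5531 * 100 = 55.3%

55.3


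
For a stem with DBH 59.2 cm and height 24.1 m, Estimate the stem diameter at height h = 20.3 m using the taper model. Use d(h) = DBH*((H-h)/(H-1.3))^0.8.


Taper: d(h) = DBH * ((H - h) / (H - 1.3))^0.8
Numerator = H - h = 24.1 - 20.3 = 3.8 m
Denominator = H - 1.3 = 24.1 - 1.3 = 22.8 m
Ratio = 3.8 / 22.8 = 0.16667
d = 59.2 * 0.16667^0.8 = 14.1 cm

14.1


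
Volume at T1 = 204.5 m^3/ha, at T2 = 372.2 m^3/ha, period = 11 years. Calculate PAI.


Formula: PAI = (V_T2 - V_T1) / (T2 - T1)
Volume increment = 372.2 - 204.5 = 167.7 m^3/ha
PAI = 167.7 / 11 = 15.25 m^3/ha/year

15.25


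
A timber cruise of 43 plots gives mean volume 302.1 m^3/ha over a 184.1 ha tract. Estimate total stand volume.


Formula: Total Volume = Mean Volume per ha * Total Area
Total Volume = 302.1 m^3/ha * 184.1 ha
Total Volume = 55617 m^3

55617


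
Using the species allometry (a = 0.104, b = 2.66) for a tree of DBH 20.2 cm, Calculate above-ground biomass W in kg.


Formula: W = a * DBH^b  (allometric power law)
DBH^b = 20.2^2.66 = 2966.4337
W = 0.104 * 2966.4337 = 308.5 kg

308.5


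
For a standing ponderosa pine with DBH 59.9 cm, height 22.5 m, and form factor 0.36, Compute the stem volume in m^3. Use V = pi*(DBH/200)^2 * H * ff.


Formula: V = pi * (DBH/200)^2 * H * ff
Radius = DBH/200 = 59.9/200 = 0.2995 m
Radius^2 = 0.2995^2 = 0.08970025 m^2
V = pi * 0.08970025 * 22.5 * 0.36
V = 2.283 m^3

2.283


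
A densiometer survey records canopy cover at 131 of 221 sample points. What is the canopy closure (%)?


Formula: Canopy closure = covered points / total points * 100
Closure = 131 / 221 * 100
Closure = 0.5928 * 100 = 59.3%

59.3


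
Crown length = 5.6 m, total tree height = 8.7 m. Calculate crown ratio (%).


Formula: Crown Ratio = (Crown Length / Total Height) * 100
CR = (5.6 m / 8.7 m) * 100
CR = 0.6437 * 100 = 64.4%

64.4


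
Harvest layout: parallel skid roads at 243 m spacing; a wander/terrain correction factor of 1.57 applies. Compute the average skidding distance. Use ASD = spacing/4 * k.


Formula: ASD = (spacing / 4) * correction
Uncorrected distance = spacing / 4 = 243 / 4 = 60.75 m
ASD = 60.75 * 1.57 = 95 m

95


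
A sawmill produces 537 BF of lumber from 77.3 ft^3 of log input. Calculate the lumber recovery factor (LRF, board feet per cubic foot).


Formula: LRF = Lumber Output (BF) / Log Input (ft^3)
LRF = 537 BF / 77.3 ft^3
LRF = 6.95 BF/ft^3

6.95


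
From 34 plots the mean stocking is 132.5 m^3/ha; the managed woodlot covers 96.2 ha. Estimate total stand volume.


Formula: Total Volume = Mean Volume per ha * Total Area
Total Volume = 132.5 m^3/ha * 96.2 ha
Total Volume = 12747 m^3

12747


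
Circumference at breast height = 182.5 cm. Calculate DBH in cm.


Formula: DBH = C / pi
DBH = 182.5 / pi
pi = 3.14159...
DBH = 58.1 cm

58.1


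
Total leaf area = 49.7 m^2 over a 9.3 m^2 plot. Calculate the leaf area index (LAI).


Formula: LAI = total leaf area / ground area  (dimensionless)
LAI = 49.7 m^2 / 9.3 m^2
LAI = 5.34

5.34


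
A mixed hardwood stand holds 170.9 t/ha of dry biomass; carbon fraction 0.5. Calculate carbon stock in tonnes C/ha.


Formula: Carbon Stock = Biomass * Carbon Fraction
C = 170.9 t/ha * 0.5
C = 85.5 t C/ha

85.5


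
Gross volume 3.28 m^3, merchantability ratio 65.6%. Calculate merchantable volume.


Formula: MV = V_total * (merchantable_pct / 100)
Merchantable fraction = 65.6% / 100 = 0.656
MV = 3.28 m^3 * 0.656 = 2.152 m^3

2.152


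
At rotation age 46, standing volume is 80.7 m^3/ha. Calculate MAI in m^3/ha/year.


Formula: MAI = Total Volume / Stand Age
MAI = 80.7 m^3/ha / 46 years
MAI = 1.75 m^3/ha/year

1.75


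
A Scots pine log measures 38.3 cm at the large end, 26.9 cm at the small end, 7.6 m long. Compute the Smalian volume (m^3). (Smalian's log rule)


Smalian: V = (A1 + A2)/2 * L,  A = pi*(D/200)^2
A1 = pi*(38.3/200)^2 = 0.115209 m^2
A2 = pi*(26.9/200)^2 = 0.056832 m^2
V = (0.115209+0.056832)/2*7.6 = 0.6538 m^3

0.6538


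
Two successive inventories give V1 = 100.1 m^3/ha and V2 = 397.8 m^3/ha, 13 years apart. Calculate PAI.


Formula: PAI = (V_T2 - V_T1) / (T2 - T1)
Volume increment = 397.8 - 100.1 = 297.7 m^3/ha
PAI = 297.7 / 13 = 22.9 m^3/ha/year

22.9


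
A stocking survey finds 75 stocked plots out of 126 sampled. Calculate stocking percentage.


Formula: Stocking % = stocked plots / total plots * 100
Stocking = 75 / 126 * 100
Stocking = 0.5952 * 100 = 59.5%

59.5


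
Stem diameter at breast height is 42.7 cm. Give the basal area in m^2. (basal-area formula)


Formula: BA = pi * (DBH/2)^2 / 10000  (cm^2 to m^2)
Radius = DBH/2 = 42.7/2 = 21.35 cm
BA = pi * 21.35^2 / 10000
   = 1432.0086 cm^2 / 10000
   = 0.1432 m^2

0.1432


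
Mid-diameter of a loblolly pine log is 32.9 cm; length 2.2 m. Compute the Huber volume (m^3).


Huber: V = Am * L,  Am = pi*(Dm/200)^2
Am = pi*(32.9/200)^2 = 0.085012 m^2
V = 0.085012*2.2 = 0.187 m^3

0.187


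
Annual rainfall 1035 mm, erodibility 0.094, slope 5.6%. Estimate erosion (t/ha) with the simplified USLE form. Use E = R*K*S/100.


Formula: E = R * K * S / 100  (simplified USLE)
R * K = 1035 * 0.094 = 97.29
E = 97.29 * 5.6 / 100 = 5.45 t/ha

5.45


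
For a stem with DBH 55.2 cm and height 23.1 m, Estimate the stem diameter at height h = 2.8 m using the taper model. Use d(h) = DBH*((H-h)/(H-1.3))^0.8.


Taper: d(h) = DBH * ((H - h) / (H - 1.3))^0.8
Numerator = H - h = 23.1 - 2.8 = 20.3 m
Denominator = H - 1.3 = 23.1 - 1.3 = 21.8 m
Ratio = 20.3 / 21.8 = 0.93119
d = 55.2 * 0.93119^0.8 = 52.1 cm

52.1


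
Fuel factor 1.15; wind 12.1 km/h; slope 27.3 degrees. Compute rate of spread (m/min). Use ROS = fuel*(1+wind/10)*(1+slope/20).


Formula: ROS = fuel * (1 + wind/10) * (1 + slope/20)
Wind factor = 1 + 12.1/10 = 2.21
Slope factor = 1 + 27.3/20 = 2.365
ROS = 1.15 * 2.21 * 2.365 = 6.01 m/min

6.01


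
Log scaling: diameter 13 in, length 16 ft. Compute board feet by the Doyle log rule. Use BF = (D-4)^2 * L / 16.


Doyle: BF = (D - 4)^2 * L / 16
Adjusted diameter = 13 - 4 = 9 in
(D-4)^2 = 9^2 = 81
BF = 81 * 16 / 16 = 81 BF

81


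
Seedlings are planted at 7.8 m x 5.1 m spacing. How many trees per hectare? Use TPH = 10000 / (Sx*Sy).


Formula: TPH = 10000 m^2/ha / (spacing_x * spacing_y)
Area per tree = 7.8 m * 5.1 m = 39.78 m^2
TPH = 10000 / 39.78 = 251 trees/ha

251


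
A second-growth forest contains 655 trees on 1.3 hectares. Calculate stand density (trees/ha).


Formula: Stand Density = N_trees / Area_ha
Density = 655 trees / 1.3 ha
Density = 504 trees/ha

504


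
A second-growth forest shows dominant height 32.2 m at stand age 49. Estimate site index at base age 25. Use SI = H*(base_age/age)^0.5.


Formula: SI = H_dom * (base_age / age)^0.5
Age ratio = 25 / 49 = 0.5102
sqrt(age_ratio) = 0.71429
SI = 32.2 * 0.71429 = 23.0 m

23.0


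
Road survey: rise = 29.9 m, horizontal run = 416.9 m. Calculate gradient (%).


Formula: Gradient = rise / run * 100
Gradient = 29.9 / 416.9 * 100 = 7.2%

7.2


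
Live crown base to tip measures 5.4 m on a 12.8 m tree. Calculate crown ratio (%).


Formula: Crown Ratio = (Crown Length / Total Height) * 100
CR = (5.4 m / 12.8 m) * 100
CR = 0.4219 * 100 = 42.2%

42.2


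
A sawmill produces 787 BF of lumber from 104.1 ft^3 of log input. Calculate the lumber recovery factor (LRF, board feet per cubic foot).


Formula: LRF = Lumber Output (BF) / Log Input (ft^3)
LRF = 787 BF / 104.1 ft^3
LRF = 7.56 BF/ft^3

7.56


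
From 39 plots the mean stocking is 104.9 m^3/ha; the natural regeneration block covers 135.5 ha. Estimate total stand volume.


Formula: Total Volume = Mean Volume per ha * Total Area
Total Volume = 104.9 m^3/ha * 135.5 ha
Total Volume = 14214 m^3

14214


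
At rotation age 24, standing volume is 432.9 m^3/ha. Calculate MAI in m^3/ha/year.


Formula: MAI = Total Volume / Stand Age
MAI = 432.9 m^3/ha / 24 years
MAI = 18.04 m^3/ha/year

18.04


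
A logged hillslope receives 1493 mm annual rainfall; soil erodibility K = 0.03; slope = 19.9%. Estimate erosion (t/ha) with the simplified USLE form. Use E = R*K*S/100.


Formula: E = R * K * S / 100  (simplified USLE)
R * K = 1493 * 0.03 = 44.79
E = 44.79 * 19.9 / 100 = 8.91 t/ha

8.91


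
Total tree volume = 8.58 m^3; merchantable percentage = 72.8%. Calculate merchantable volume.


Formula: MV = V_total * (merchantable_pct / 100)
Merchantable fraction = 72.8% / 100 = 0.728
MV = 8.58 m^3 * 0.728 = 6.246 m^3

6.246


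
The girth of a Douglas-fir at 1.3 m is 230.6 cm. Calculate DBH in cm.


Formula: DBH = C / pi
DBH = 230.6 / pi
pi = 3.14159...
DBH = 73.4 cm

73.4


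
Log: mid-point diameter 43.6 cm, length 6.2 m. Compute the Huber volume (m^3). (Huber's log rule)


Huber: V = Am * L,  Am = pi*(Dm/200)^2
Am = pi*(43.6/200)^2 = 0.149301 m^2
V = 0.149301*6.2 = 0.9257 m^3

0.9257


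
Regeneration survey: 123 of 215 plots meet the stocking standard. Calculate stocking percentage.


Formula: Stocking % = stocked plots / total plots * 100
Stocking = 123 / 215 * 100
Stocking = 0.5721 * 100 = 57.2%

57.2


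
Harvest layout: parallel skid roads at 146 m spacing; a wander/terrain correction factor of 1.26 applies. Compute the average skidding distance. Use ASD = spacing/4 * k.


Formula: ASD = (spacing / 4) * correction
Uncorrected distance = spacing / 4 = 146 / 4 = 36.5 m
ASD = 36.5 * 1.26 = 46 m

46


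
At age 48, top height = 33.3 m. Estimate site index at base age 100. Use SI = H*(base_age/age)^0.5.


Formula: SI = H_dom * (base_age / age)^0.5
Age ratio = 100 / 48 = 2.08333
sqrt(age_ratio) = 1.44338
SI = 33.3 * 1.44338 = 48.1 m

48.1


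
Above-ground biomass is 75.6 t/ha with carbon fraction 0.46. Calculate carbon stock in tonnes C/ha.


Formula: Carbon Stock = Biomass * Carbon Fraction
C = 75.6 t/ha * 0.46
C = 34.8 t C/ha

34.8


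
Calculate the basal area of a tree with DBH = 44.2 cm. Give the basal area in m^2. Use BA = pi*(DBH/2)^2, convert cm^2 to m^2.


Formula: BA = pi * (DBH/2)^2 / 10000  (cm^2 to m^2)
Radius = DBH/2 = 44.2/2 = 22.1 cm
BA = pi * 22.1^2 / 10000
   = 1534.3853 cm^2 / 10000
   = 0.1534 m^2

0.1534


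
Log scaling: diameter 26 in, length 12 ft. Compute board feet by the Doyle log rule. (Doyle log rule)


Doyle: BF = (D - 4)^2 * L / 16
Adjusted diameter = 26 - 4 = 22 in
(D-4)^2 = 22^2 = 484
BF = 484 * 12 / 16 = 363 BF

363


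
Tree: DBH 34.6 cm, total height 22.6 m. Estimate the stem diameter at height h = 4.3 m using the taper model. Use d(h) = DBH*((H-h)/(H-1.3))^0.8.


Taper: d(h) = DBH * ((H - h) / (H - 1.3))^0.8
Numerator = H - h = 22.6 - 4.3 = 18.3 m
Denominator = H - 1.3 = 22.6 - 1.3 = 21.3 m
Ratio = 18.3 / 21.3 = 0.85915
d = 34.6 * 0.85915^0.8 = 30.6 cm

30.6


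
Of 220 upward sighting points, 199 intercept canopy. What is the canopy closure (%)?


Formula: Canopy closure = covered points / total points * 100
Closure = 199 / 220 * 100
Closure = 0.9045 * 100 = 90.5%

90.5


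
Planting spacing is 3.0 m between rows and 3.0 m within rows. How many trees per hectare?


Formula: TPH = 10000 m^2/ha / (spacing_x * spacing_y)
Area per tree = 3.0 m * 3.0 m = 9.0 m^2
TPH = 10000 / 9.0 = 1111 trees/ha

1111


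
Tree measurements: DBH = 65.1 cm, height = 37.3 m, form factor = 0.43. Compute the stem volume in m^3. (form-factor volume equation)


Formula: V = pi * (DBH/200)^2 * H * ff
Radius = DBH/200 = 65.1/200 = 0.3255 m
Radius^2 = 0.3255^2 = 0.10595025 m^2
V = pi * 0.10595025 * 37.3 * 0.43
V = 5.339 m^3

5.339


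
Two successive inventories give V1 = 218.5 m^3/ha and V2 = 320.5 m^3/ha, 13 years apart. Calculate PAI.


Formula: PAI = (V_T2 - V_T1) / (T2 - T1)
Volume increment = 320.5 - 218.5 = 102.0 m^3/ha
PAI = 102.0 / 13 = 7.85 m^3/ha/year

7.85


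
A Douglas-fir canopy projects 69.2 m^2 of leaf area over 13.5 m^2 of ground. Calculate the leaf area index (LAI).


Formula: LAI = total leaf area / ground area  (dimensionless)
LAI = 69.2 m^2 / 13.5 m^2
LAI = 5.13

5.13


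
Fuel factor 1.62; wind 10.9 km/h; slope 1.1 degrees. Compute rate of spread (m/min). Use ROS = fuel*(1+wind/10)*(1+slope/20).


Formula: ROS = fuel * (1 + wind/10) * (1 + slope/20)
Wind factor = 1 + 10.9/10 = 2.09
Slope factor = 1 + 1.1/20 = 1.055
ROS = 1.62 * 2.09 * 1.055 = 3.57 m/min

3.57


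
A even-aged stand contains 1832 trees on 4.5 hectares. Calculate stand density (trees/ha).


Formula: Stand Density = N_trees / Area_ha
Density = 1832 trees / 4.5 ha
Density = 407 trees/ha

407


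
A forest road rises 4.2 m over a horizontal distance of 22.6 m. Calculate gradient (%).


Formula: Gradient = rise / run * 100
Gradient = 4.2 / 22.6 * 100 = 18.6%

18.6


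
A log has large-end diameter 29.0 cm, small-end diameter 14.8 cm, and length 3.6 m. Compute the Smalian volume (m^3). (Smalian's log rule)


Smalian: V = (A1 + A2)/2 * L,  A = pi*(D/200)^2
A1 = pi*(29.0/200)^2 = 0.066052 m^2
A2 = pi*(14.8/200)^2 = 0.017203 m^2
V = (0.066052+0.017203)/2*3.6 = 0.1499 m^3

0.1499


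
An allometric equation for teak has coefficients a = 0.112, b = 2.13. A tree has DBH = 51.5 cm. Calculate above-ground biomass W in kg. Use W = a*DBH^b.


Formula: W = a * DBH^b  (allometric power law)
DBH^b = 51.5^2.13 = 4427.4065
W = 0.112 * 4427.4065 = 495.9 kg

495.9


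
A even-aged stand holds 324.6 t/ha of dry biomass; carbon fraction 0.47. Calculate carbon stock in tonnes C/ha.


Formula: Carbon Stock = Biomass * Carbon Fraction
C = 324.6 t/ha * 0.47
C = 152.6 t C/ha

152.6


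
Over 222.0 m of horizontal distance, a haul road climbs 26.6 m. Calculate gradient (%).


Formula: Gradient = rise / run * 100
Gradient = 26.6 / 222.0 * 100 = 12.0%

12.0


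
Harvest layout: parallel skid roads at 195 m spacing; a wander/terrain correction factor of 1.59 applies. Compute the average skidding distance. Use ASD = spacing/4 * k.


Formula: ASD = (spacing / 4) * correction
Uncorrected distance = spacing / 4 = 195 / 4 = 48.75 m
ASD = 48.75 * 1.59 = 78 m

78


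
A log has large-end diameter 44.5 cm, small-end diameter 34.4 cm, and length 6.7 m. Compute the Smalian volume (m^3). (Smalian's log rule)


Smalian: V = (A1 + A2)/2 * L,  A = pi*(D/200)^2
A1 = pi*(44.5/200)^2 = 0.155528 m^2
A2 = pi*(34.4/200)^2 = 0.092941 m^2
V = (0.155528+0.092941)/2*6.7 = 0.8324 m^3

0.8324


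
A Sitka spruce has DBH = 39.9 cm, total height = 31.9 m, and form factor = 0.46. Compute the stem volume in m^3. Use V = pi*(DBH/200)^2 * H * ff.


Formula: V = pi * (DBH/200)^2 * H * ff
Radius = DBH/200 = 39.9/200 = 0.1995 m
Radius^2 = 0.1995^2 = 0.03980025 m^2
V = pi * 0.03980025 * 31.9 * 0.46
V = 1.835 m^3

1.835


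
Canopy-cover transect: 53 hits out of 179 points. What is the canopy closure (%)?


Formula: Canopy closure = covered points / total points * 100
Closure = 53 / 179 * 100
Closure = 0.2961 * 100 = 29.6%

29.6


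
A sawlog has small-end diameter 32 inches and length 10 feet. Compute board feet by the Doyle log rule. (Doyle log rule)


Doyle: BF = (D - 4)^2 * L / 16
Adjusted diameter = 32 - 4 = 28 in
(D-4)^2 = 28^2 = 784
BF = 784 * 10 / 16 = 490 BF

490


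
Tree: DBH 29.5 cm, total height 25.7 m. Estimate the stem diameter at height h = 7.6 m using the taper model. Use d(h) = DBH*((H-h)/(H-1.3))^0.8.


Taper: d(h) = DBH * ((H - h) / (H - 1.3))^0.8
Numerator = H - h = 25.7 - 7.6 = 18.1 m
Denominator = H - 1.3 = 25.7 - 1.3 = 24.4 m
Ratio = 18.1 / 24.4 = 0.7418
d = 29.5 * 0.7418^0.8 = 23.2 cm

23.2


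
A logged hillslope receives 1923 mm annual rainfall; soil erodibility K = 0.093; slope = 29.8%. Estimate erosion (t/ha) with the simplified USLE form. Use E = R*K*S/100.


Formula: E = R * K * S / 100  (simplified USLE)
R * K = 1923 * 0.093 = 178.839
E = 178.839 * 29.8 / 100 = 53.29 t/ha

53.29


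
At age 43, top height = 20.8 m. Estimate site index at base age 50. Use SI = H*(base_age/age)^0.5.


Formula: SI = H_dom * (base_age / age)^0.5
Age ratio = 50 / 43 = 1.16279
sqrt(age_ratio) = 1.07833
SI = 20.8 * 1.07833 = 22.4 m

22.4


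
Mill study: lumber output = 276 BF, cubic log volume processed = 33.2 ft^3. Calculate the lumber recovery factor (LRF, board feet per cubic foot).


Formula: LRF = Lumber Output (BF) / Log Input (ft^3)
LRF = 276 BF / 33.2 ft^3
LRF = 8.31 BF/ft^3

8.31


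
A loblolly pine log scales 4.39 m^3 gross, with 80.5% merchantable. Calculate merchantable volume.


Formula: MV = V_total * (merchantable_pct / 100)
Merchantable fraction = 80.5% / 100 = 0.805
MV = 4.39 m^3 * 0.805 = 3.534 m^3

3.534


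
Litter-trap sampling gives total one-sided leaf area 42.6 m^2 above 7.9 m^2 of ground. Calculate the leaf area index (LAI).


Formula: LAI = total leaf area / ground area  (dimensionless)
LAI = 42.6 m^2 / 7.9 m^2
LAI = 5.39

5.39


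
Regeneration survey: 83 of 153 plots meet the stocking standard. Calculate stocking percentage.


Formula: Stocking % = stocked plots / total plots * 100
Stocking = 83 / 153 * 100
Stocking = 0.5425 * 100 = 54.2%

54.2


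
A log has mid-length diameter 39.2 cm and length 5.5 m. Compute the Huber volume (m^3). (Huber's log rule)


Huber: V = Am * L,  Am = pi*(Dm/200)^2
Am = pi*(39.2/200)^2 = 0.120687 m^2
V = 0.120687*5.5 = 0.6638 m^3

0.6638


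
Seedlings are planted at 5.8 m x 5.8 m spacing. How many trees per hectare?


Formula: TPH = 10000 m^2/ha / (spacing_x * spacing_y)
Area per tree = 5.8 m * 5.8 m = 33.64 m^2
TPH = 10000 / 33.64 = 297 trees/ha

297


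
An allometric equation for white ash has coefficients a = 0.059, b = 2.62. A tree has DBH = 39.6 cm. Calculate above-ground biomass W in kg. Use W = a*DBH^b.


Formula: W = a * DBH^b  (allometric power law)
DBH^b = 39.6^2.62 = 15344.8055
W = 0.059 * 15344.8055 = 905.3 kg

905.3


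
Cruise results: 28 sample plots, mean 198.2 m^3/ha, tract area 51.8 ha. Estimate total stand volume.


Formula: Total Volume = Mean Volume per ha * Total Area
Total Volume = 198.2 m^3/ha * 51.8 ha
Total Volume = 10267 m^3

10267


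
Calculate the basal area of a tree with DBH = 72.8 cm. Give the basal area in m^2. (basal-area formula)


Formula: BA = pi * (DBH/2)^2 / 10000  (cm^2 to m^2)
Radius = DBH/2 = 72.8/2 = 36.4 cm
BA = pi * 36.4^2 / 10000
   = 4162.4846 cm^2 / 10000
   = 0.4162 m^2

0.4162


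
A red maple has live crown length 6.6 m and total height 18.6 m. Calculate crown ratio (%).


Formula: Crown Ratio = (Crown Length / Total Height) * 100
CR = (6.6 m / 18.6 m) * 100
CR = 0.3548 * 100 = 35.5%

35.5


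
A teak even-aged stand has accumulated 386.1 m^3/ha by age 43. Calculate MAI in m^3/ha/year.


Formula: MAI = Total Volume / Stand Age
MAI = 386.1 m^3/ha / 43 years
MAI = 8.98 m^3/ha/year

8.98


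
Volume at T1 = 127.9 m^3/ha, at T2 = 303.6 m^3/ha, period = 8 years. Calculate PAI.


Formula: PAI = (V_T2 - V_T1) / (T2 - T1)
Volume increment = 303.6 - 127.9 = 175.7 m^3/ha
PAI = 175.7 / 8 = 21.96 m^3/ha/year

21.96


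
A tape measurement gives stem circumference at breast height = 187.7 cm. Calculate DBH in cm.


Formula: DBH = C / pi
DBH = 187.7 / pi
pi = 3.14159...
DBH = 59.7 cm

59.7


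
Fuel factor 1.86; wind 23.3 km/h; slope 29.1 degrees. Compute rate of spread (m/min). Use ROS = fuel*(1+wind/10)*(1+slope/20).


Formula: ROS = fuel * (1 + wind/10) * (1 + slope/20)
Wind factor = 1 + 23.3/10 = 3.33
Slope factor = 1 + 29.1/20 = 2.455
ROS = 1.86 * 3.33 * 2.455 = 15.21 m/min

15.21


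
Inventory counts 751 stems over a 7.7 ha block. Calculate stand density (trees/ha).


Formula: Stand Density = N_trees / Area_ha
Density = 751 trees / 7.7 ha
Density = 98 trees/ha

98


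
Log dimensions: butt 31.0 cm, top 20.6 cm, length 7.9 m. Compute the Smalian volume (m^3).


Smalian: V = (A1 + A2)/2 * L,  A = pi*(D/200)^2
A1 = pi*(31.0/200)^2 = 0.075477 m^2
A2 = pi*(20.6/200)^2 = 0.033329 m^2
V = (0.075477+0.033329)/2*7.9 = 0.4298 m^3

0.4298


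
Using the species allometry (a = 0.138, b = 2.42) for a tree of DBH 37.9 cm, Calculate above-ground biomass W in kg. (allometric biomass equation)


Formula: W = a * DBH^b  (allometric power law)
DBH^b = 37.9^2.42 = 6611.6048
W = 0.138 * 6611.6048 = 912.4 kg

912.4


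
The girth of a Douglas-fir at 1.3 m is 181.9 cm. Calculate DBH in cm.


Formula: DBH = C / pi
DBH = 181.9 / pi
pi = 3.14159...
DBH = 57.9 cm

57.9


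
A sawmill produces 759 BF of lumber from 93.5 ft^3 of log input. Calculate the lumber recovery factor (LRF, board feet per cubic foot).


Formula: LRF = Lumber Output (BF) / Log Input (ft^3)
LRF = 759 BF / 93.5 ft^3
LRF = 8.12 BF/ft^3

8.12


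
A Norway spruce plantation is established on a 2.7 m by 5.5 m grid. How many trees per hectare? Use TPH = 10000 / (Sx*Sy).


Formula: TPH = 10000 m^2/ha / (spacing_x * spacing_y)
Area per tree = 2.7 m * 5.5 m = 14.85 m^2
TPH = 10000 / 14.85 = 673 trees/ha

673


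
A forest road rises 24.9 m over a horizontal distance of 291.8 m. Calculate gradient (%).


Formula: Gradient = rise / run * 100
Gradient = 24.9 / 291.8 * 100 = 8.5%

8.5


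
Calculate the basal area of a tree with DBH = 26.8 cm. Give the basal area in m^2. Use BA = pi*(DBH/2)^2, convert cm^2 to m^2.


Formula: BA = pi * (DBH/2)^2 / 10000  (cm^2 to m^2)
Radius = DBH/2 = 26.8/2 = 13.4 cm
BA = pi * 13.4^2 / 10000
   = 564.1044 cm^2 / 10000
   = 0.0564 m^2

0.0564


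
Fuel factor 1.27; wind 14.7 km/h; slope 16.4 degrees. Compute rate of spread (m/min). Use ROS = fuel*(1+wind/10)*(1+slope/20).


Formula: ROS = fuel * (1 + wind/10) * (1 + slope/20)
Wind factor = 1 + 14.7/10 = 2.47
Slope factor = 1 + 16.4/20 = 1.82
ROS = 1.27 * 2.47 * 1.82 = 5.71 m/min

5.71


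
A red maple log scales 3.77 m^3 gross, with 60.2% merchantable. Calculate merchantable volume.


Formula: MV = V_total * (merchantable_pct / 100)
Merchantable fraction = 60.2% / 100 = 0.602
MV = 3.77 m^3 * 0.602 = 2.27 m^3

2.27


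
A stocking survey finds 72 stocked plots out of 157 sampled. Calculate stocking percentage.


Formula: Stocking % = stocked plots / total plots * 100
Stocking = 72 / 157 * 100
Stocking = 0.4586 * 100 = 45.9%

45.9


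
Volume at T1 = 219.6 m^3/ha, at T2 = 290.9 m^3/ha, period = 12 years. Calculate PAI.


Formula: PAI = (V_T2 - V_T1) / (T2 - T1)
Volume increment = 290.9 - 219.6 = 71.3 m^3/ha
PAI = 71.3 / 12 = 5.94 m^3/ha/year

5.94


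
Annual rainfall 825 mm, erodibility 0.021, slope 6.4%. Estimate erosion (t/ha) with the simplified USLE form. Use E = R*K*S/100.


Formula: E = R * K * S / 100  (simplified USLE)
R * K = 825 * 0.021 = 17.325
E = 17.325 * 6.4 / 100 = 1.11 t/ha

1.11


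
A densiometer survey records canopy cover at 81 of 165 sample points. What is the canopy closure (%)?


Formula: Canopy closure = covered points / total points * 100
Closure = 81 / 165 * 100
Closure = 0.4909 * 100 = 49.1%

49.1


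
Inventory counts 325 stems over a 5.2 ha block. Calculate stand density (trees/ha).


Formula: Stand Density = N_trees / Area_ha
Density = 325 trees / 5.2 ha
Density = 63 trees/ha

63


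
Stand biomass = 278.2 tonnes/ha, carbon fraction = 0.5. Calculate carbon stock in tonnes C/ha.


Formula: Carbon Stock = Biomass * Carbon Fraction
C = 278.2 t/ha * 0.5
C = 139.1 t C/ha

139.1


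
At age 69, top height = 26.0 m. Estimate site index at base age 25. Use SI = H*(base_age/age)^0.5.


Formula: SI = H_dom * (base_age / age)^0.5
Age ratio = 25 / 69 = 0.36232
sqrt(age_ratio) = 0.60193
SI = 26.0 * 0.60193 = 15.7 m

15.7


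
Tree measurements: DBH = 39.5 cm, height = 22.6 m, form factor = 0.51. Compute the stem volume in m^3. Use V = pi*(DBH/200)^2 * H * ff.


Formula: V = pi * (DBH/200)^2 * H * ff
Radius = DBH/200 = 39.5/200 = 0.1975 m
Radius^2 = 0.1975^2 = 0.03900625 m^2
V = pi * 0.03900625 * 22.6 * 0.51
V = 1.412 m^3

1.412


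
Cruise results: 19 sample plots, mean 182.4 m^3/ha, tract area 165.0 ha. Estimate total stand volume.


Formula: Total Volume = Mean Volume per ha * Total Area
Total Volume = 182.4 m^3/ha * 165.0 ha
Total Volume = 30096 m^3

30096


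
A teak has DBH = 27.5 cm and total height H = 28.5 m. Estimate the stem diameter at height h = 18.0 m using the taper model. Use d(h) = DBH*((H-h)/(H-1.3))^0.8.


Taper: d(h) = DBH * ((H - h) / (H - 1.3))^0.8
Numerator = H - h = 28.5 - 18.0 = 10.5 m
Denominator = H - 1.3 = 28.5 - 1.3 = 27.2 m
Ratio = 10.5 / 27.2 = 0.38603
d = 27.5 * 0.38603^0.8 = 12.8 cm

12.8


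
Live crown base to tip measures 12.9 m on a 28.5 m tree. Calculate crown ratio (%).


Formula: Crown Ratio = (Crown Length / Total Height) * 100
CR = (12.9 m / 28.5 m) * 100
CR = 0.4526 * 100 = 45.3%

45.3


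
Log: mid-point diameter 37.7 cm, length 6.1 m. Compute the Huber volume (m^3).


Huber: V = Am * L,  Am = pi*(Dm/200)^2
Am = pi*(37.7/200)^2 = 0.111628 m^2
V = 0.111628*6.1 = 0.6809 m^3

0.6809


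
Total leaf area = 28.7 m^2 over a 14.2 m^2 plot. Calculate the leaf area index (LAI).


Formula: LAI = total leaf area / ground area  (dimensionless)
LAI = 28.7 m^2 / 14.2 m^2
LAI = 2.02

2.02


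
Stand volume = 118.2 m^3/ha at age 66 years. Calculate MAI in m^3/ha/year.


Formula: MAI = Total Volume / Stand Age
MAI = 118.2 m^3/ha / 66 years
MAI = 1.79 m^3/ha/year

1.79


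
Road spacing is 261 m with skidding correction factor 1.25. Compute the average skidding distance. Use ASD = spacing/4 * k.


Formula: ASD = (spacing / 4) * correction
Uncorrected distance = spacing / 4 = 261 / 4 = 65.25 m
ASD = 65.25 * 1.25 = 82 m

82


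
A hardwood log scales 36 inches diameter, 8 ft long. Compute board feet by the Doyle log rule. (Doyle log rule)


Doyle: BF = (D - 4)^2 * L / 16
Adjusted diameter = 36 - 4 = 32 in
(D-4)^2 = 32^2 = 1024
BF = 1024 * 8 / 16 = 512 BF

512


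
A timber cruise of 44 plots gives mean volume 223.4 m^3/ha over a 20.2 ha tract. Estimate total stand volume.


Formula: Total Volume = Mean Volume per ha * Total Area
Total Volume = 223.4 m^3/ha * 20.2 ha
Total Volume = 4513 m^3

4513


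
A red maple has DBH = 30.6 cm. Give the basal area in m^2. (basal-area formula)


Formula: BA = pi * (DBH/2)^2 / 10000  (cm^2 to m^2)
Radius = DBH/2 = 30.6/2 = 15.3 cm
BA = pi * 15.3^2 / 10000
   = 735.4154 cm^2 / 10000
   = 0.0735 m^2

0.0735


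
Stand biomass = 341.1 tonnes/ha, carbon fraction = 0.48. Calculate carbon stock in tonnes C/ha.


Formula: Carbon Stock = Biomass * Carbon Fraction
C = 341.1 t/ha * 0.48
C = 163.7 t C/ha

163.7


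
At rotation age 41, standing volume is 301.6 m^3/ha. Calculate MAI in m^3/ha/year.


Formula: MAI = Total Volume / Stand Age
MAI = 301.6 m^3/ha / 41 years
MAI = 7.36 m^3/ha/year

7.36
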